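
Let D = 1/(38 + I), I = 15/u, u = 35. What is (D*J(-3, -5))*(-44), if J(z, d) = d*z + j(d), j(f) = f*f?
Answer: -12320/269 ≈ -45.799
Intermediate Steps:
j(f) = f²
I = 3/7 (I = 15/35 = 15*(1/35) = 3/7 ≈ 0.42857)
J(z, d) = d² + d*z (J(z, d) = d*z + d² = d² + d*z)
D = 7/269 (D = 1/(38 + 3/7) = 1/(269/7) = 7/269 ≈ 0.026022)
(D*J(-3, -5))*(-44) = (7*(-5*(-5 - 3))/269)*(-44) = (7*(-5*(-8))/269)*(-44) = ((7/269)*40)*(-44) = (280/269)*(-44) = -12320/269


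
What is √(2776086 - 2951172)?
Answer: 3*I*√19454 ≈ 418.43*I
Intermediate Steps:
√(2776086 - 2951172) = √(-175086) = 3*I*√19454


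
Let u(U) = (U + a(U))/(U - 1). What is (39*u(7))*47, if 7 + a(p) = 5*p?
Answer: 21385/2 ≈ 10693.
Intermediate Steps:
a(p) = -7 + 5*p
u(U) = (-7 + 6*U)/(-1 + U) (u(U) = (U + (-7 + 5*U))/(U - 1) = (-7 + 6*U)/(-1 + U))
(39*u(7))*47 = (39*((-7 + 6*7)/(-1 + 7)))*47 = (39*((-7 + 42)/6))*47 = (39*((⅙)*35))*47 = (39*(35/6))*47 = (455/2)*47 = 21385/2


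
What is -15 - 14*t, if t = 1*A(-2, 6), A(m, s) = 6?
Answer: -99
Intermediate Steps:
t = 6 (t = 1*6 = 6)
-15 - 14*t = -15 - 14*6 = -15 - 84 = -99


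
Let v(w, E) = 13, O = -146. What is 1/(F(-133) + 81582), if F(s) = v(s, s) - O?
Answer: 1/81741 ≈ 1.2234e-5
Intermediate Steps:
F(s) = 159 (F(s) = 13 - 1*(-146) = 13 + 146 = 159)
1/(F(-133) + 81582) = 1/(159 + 81582) = 1/81741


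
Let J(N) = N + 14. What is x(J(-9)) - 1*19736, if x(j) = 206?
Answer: -19530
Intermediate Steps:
J(N) = 14 + N
x(J(-9)) - 1*19736 = 206 - 1*19736 = 206 - 19736 = -19530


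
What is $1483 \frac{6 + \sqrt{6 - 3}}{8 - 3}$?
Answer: $\frac{8898}{5} + \frac{1483 \sqrt{3}}{5} \approx 2293.3$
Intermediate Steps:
$1483 \frac{6 + \sqrt{6 - 3}}{8 - 3} = 1483 \frac{6 + \sqrt{3}}{5} = 1483 \left(6 + \sqrt{3}\right) \frac{1}{5} = 1483 \left(\frac{6}{5} + \frac{\sqrt{3}}{5}\right) = \frac{8898}{5} + \frac{1483 \sqrt{3}}{5}$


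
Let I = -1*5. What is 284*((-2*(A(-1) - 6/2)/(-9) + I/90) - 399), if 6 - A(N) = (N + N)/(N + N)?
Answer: -1018850/9 ≈ -1.1321e+5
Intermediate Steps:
A(N) = 5 (A(N) = 6 - (N + N)/(N + N) = 6 - 2*N/(2*N) = 6 - 2*N*1/(2*N) = 6 - 1*1 = 6 - 1 = 5)
I = -5
284*((-2*(A(-1) - 6/2)/(-9) + I/90) - 399) = 284*((-2*(5 - 6/2)/(-9) - 5/90) - 399) = 284*((-2*(5 - 6*1/2)*(-1/9) - 5*1/90) - 399) = 284*((-2*(5 - 3)*(-1/9) - 1/18) - 399) = 284*((-2*2*(-1/9) - 1/18) - 399) = 284*((-4*(-1/9) - 1/18) - 399) = 284*((4/9 - 1/18) - 399) = 284*(7/18 - 399) = 284*(-7175/18) = -1018850/9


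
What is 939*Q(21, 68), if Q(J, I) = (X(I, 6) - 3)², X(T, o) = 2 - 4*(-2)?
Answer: 46011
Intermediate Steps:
X(T, o) = 10 (X(T, o) = 2 + 8 = 10)
Q(J, I) = 49 (Q(J, I) = (10 - 3)² = 7² = 49)
939*Q(21, 68) = 939*49 = 46011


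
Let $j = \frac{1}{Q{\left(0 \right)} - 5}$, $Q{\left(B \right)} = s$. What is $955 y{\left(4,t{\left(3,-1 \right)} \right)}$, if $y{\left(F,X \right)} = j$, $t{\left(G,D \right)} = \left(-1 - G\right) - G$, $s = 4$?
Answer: $-955$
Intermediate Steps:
$Q{\left(B \right)} = 4$
$t{\left(G,D \right)} = -1 - 2 G$
$j = -1$ ($j = \frac{1}{4 - 5} = \frac{1}{-1} = -1$)
$y{\left(F,X \right)} = -1$
$955 y{\left(4,t{\left(3,-1 \right)} \right)} = 955 \left(-1\right) = -955$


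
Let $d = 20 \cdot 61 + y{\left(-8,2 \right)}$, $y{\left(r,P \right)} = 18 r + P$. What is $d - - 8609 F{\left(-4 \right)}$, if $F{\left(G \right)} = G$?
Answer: $-33358$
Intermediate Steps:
$y{\left(r,P \right)} = P + 18 r$
$d = 1078$ ($d = 20 \cdot 61 + \left(2 + 18 \left(-8\right)\right) = 1220 + \left(2 - 144\right) = 1220 - 142 = 1078$)
$d - - 8609 F{\left(-4 \right)} = 1078 - \left(-8609\right) \left(-4\right) = 1078 - 34436 = -33358$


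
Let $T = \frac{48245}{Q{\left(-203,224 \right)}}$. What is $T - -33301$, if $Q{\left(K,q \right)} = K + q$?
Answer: $\frac{747566}{21} \approx 35598.0$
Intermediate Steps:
$T = \frac{48245}{21}$ ($T = \frac{48245}{-203 + 224} = \frac{48245}{21} \approx 2297.4$)
$T - -33301 = \frac{48245}{21} - -33301 = \frac{48245}{21} + 33301 = \frac{747566}{21}$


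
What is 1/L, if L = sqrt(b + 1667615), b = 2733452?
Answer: sqrt(4401067)/4401067 ≈ 0.00047667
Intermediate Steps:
L = sqrt(4401067) (L = sqrt(2733452 + 1667615) = sqrt(4401067) ≈ 2097.9)
1/L = 1/(sqrt(4401067)) = sqrt(4401067)/4401067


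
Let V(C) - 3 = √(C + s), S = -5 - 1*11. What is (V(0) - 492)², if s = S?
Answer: 239105 - 3912*I ≈ 2.3911e+5 - 3912.0*I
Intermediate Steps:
S = -16 (S = -5 - 11 = -16)
s = -16
V(C) = 3 + √(-16 + C) (V(C) = 3 + √(C - 16) = 3 + √(-16 + C))
(V(0) - 492)² = ((3 + √(-16 + 0)) - 492)² = ((3 + √(-16)) - 492)² = ((3 + 4*I) - 492)² = (-489 + 4*I)²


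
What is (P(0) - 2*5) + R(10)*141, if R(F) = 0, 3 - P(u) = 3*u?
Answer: -7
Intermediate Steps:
P(u) = 3 - 3*u
(P(0) - 2*5) + R(10)*141 = ((3 - 3*0) - 2*5) + 0*141 = ((3 + 0) - 10) + 0 = (3 - 10) + 0 = -7 + 0 = -7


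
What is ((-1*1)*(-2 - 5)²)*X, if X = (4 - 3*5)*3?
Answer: 1617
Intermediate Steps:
X = -33 (X = (4 - 15)*3 = -11*3 = -33)
((-1*1)*(-2 - 5)²)*X = ((-1*1)*(-2 - 5)²)*(-33) = -1*(-7)²*(-33) = -1*49*(-33) = -49*(-33) = 1617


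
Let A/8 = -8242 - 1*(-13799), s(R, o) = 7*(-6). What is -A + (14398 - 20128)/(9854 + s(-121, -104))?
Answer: -218104001/4906 ≈ -44457.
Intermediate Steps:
s(R, o) = -42
A = 44456 (A = 8*(-8242 - 1*(-13799)) = 8*(-8242 + 13799) = 8*5557 = 44456)
-A + (14398 - 20128)/(9854 + s(-121, -104)) = -1*44456 + (14398 - 20128)/(9854 - 42) = -44456 - 5730/9812 = -44456 - 5730*1/9812 = -44456 - 2865/4906 = -218104001/4906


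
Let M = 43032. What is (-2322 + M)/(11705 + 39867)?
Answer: 20355/25786 ≈ 0.78938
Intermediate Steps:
(-2322 + M)/(11705 + 39867) = (-2322 + 43032)/(11705 + 39867) = 40710/51572 = 40710*(1/51572) = 20355/25786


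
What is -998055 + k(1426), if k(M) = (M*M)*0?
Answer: -998055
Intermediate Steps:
k(M) = 0 (k(M) = M²*0 = 0)
-998055 + k(1426) = -998055 + 0 = -998055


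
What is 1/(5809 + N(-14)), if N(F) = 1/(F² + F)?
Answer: 182/1057239 ≈ 0.00017215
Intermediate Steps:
N(F) = 1/(F + F²)
1/(5809 + N(-14)) = 1/(5809 + 1/((-14)*(1 - 14))) = 1/(5809 - 1/14/(-13)) = 1/(5809 - 1/14*(-1/13)) = 1/(5809 + 1/182) = 1/(1057239/182) = 182/1057239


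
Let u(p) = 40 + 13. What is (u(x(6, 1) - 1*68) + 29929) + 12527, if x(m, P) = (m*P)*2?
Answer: 42509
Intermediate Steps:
x(m, P) = 2*P*m (x(m, P) = (P*m)*2 = 2*P*m)
u(p) = 53
(u(x(6, 1) - 1*68) + 29929) + 12527 = (53 + 29929) + 12527 = 29982 + 12527 = 42509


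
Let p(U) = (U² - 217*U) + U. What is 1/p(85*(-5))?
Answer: 1/272425 ≈ 3.6707e-6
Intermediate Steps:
p(U) = U² - 216*U
1/p(85*(-5)) = 1/((85*(-5))*(-216 + 85*(-5))) = 1/(-425*(-216 - 425)) = 1/(-425*(-641)) = 1/272425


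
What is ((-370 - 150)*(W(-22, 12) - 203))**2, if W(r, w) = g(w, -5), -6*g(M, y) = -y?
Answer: 101111280400/9 ≈ 1.1235e+10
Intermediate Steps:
g(M, y) = y/6 (g(M, y) = -(-1)*y/6 = y/6)
W(r, w) = -5/6 (W(r, w) = (1/6)*(-5) = -5/6)
((-370 - 150)*(W(-22, 12) - 203))**2 = ((-370 - 150)*(-5/6 - 203))**2 = (-520*(-1223/6))**2 = (317980/3)**2 = 101111280400/9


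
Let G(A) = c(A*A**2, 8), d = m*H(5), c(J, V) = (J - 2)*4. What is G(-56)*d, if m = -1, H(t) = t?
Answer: 3512360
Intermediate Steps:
c(J, V) = -8 + 4*J (c(J, V) = (-2 + J)*4 = -8 + 4*J)
d = -5 (d = -1*5 = -5)
G(A) = -8 + 4*A**3 (G(A) = -8 + 4*(A*A**2) = -8 + 4*A**3)
G(-56)*d = (-8 + 4*(-56)**3)*(-5) = (-8 + 4*(-175616))*(-5) = (-8 - 702464)*(-5) = -702472*(-5) = 3512360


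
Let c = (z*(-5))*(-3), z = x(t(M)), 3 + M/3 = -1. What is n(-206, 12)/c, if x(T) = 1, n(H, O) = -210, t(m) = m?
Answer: -14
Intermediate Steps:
M = -12 (M = -9 + 3*(-1) = -9 - 3 = -12)
z = 1
c = 15 (c = (1*(-5))*(-3) = -5*(-3) = 15)
n(-206, 12)/c = -210/15 = -210*1/15 = -14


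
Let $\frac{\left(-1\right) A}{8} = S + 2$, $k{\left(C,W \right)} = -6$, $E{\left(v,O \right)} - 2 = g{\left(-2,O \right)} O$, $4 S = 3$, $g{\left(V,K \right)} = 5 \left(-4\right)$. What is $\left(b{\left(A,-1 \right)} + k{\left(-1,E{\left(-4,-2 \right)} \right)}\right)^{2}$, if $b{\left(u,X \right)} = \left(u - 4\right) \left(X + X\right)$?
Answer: $2116$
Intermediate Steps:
$g{\left(V,K \right)} = -20$
$S = \frac{3}{4}$ ($S = \frac{1}{4} \cdot 3 = \frac{3}{4} \approx 0.75$)
$E{\left(v,O \right)} = 2 - 20 O$
$A = -22$ ($A = - 8 \left(\frac{3}{4} + 2\right) = \left(-8\right) \frac{11}{4} = -22$)
$b{\left(u,X \right)} = 2 X \left(-4 + u\right)$ ($b{\left(u,X \right)} = \left(-4 + u\right) 2 X = 2 X \left(-4 + u\right)$)
$\left(b{\left(A,-1 \right)} + k{\left(-1,E{\left(-4,-2 \right)} \right)}\right)^{2} = \left(2 \left(-1\right) \left(-4 - 22\right) - 6\right)^{2} = \left(2 \left(-1\right) \left(-26\right) - 6\right)^{2} = \left(52 - 6\right)^{2} = 46^{2} = 2116$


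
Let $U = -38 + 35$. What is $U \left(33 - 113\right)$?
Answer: $240$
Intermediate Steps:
$U = -3$
$U \left(33 - 113\right) = - 3 \left(33 - 113\right) = \left(-3\right) \left(-80\right) = 240$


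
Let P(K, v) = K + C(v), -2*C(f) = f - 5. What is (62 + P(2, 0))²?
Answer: 17689/4 ≈ 4422.3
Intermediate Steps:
C(f) = 5/2 - f/2 (C(f) = -(f - 5)/2 = -(-5 + f)/2 = 5/2 - f/2)
P(K, v) = 5/2 + K - v/2 (P(K, v) = K + (5/2 - v/2) = 5/2 + K - v/2)
(62 + P(2, 0))² = (62 + (5/2 + 2 - ½*0))² = (62 + (5/2 + 2 + 0))² = (62 + 9/2)² = (133/2)² = 17689/4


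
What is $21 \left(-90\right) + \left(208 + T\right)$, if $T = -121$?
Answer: $-1803$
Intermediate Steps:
$21 \left(-90\right) + \left(208 + T\right) = 21 \left(-90\right) + \left(208 - 121\right) = -1890 + 87 = -1803$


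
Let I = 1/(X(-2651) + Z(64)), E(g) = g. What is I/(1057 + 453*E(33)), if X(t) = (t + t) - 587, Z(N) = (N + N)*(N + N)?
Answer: 1/167982970 ≈ 5.9530e-9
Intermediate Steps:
Z(N) = 4*N² (Z(N) = (2*N)*(2*N) = 4*N²)
X(t) = -587 + 2*t (X(t) = 2*t - 587 = -587 + 2*t)
I = 1/10495 (I = 1/((-587 + 2*(-2651)) + 4*64²) = 1/((-587 - 5302) + 4*4096) = 1/(-5889 + 16384) = 1/10495 ≈ 9.5283e-5)
I/(1057 + 453*E(33)) = 1/(10495*(1057 + 453*33)) = 1/(10495*(1057 + 14949)) = (1/10495)/16006 = (1/10495)*(1/16006) = 1/167982970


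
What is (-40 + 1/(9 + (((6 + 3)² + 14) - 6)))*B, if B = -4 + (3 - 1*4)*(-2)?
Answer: 3919/49 ≈ 79.980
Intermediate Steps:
B = -2 (B = -4 + (3 - 4)*(-2) = -4 - 1*(-2) = -4 + 2 = -2)
(-40 + 1/(9 + (((6 + 3)² + 14) - 6)))*B = (-40 + 1/(9 + (((6 + 3)² + 14) - 6)))*(-2) = (-40 + 1/(9 + ((9² + 14) - 6)))*(-2) = (-40 + 1/(9 + ((81 + 14) - 6)))*(-2) = (-40 + 1/(9 + (95 - 6)))*(-2) = (-40 + 1/(9 + 89))*(-2) = (-40 + 1/98)*(-2) = -3919/98*(-2) = 3919/49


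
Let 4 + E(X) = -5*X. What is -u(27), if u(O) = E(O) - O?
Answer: 166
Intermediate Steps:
E(X) = -4 - 5*X
u(O) = -4 - 6*O (u(O) = (-4 - 5*O) - O = -4 - 6*O)
-u(27) = -(-4 - 6*27) = -(-4 - 162) = -1*(-166) = 166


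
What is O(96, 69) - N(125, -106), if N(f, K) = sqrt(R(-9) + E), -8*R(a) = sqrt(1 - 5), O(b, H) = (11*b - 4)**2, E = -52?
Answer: 1106704 - sqrt(-208 - I)/2 ≈ 1.1067e+6 + 7.2111*I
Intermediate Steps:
O(b, H) = (-4 + 11*b)**2
R(a) = -I/4 (R(a) = -sqrt(1 - 5)/8 = -I/4)
N(f, K) = sqrt(-52 - I/4) (N(f, K) = sqrt(-I/4 - 52) = sqrt(-52 - I/4))
O(96, 69) - N(125, -106) = (-4 + 11*96)**2 - sqrt(-208 - I)/2 = (-4 + 1056)**2 - sqrt(-208 - I)/2 = 1052**2 - sqrt(-208 - I)/2 = 1106704 - sqrt(-208 - I)/2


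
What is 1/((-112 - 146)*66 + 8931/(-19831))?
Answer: -19831/337691199 ≈ -5.8725e-5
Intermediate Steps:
1/((-112 - 146)*66 + 8931/(-19831)) = 1/(-258*66 + 8931*(-1/19831)) = 1/(-17028 - 8931/19831) = 1/(-337691199/19831) = -19831/337691199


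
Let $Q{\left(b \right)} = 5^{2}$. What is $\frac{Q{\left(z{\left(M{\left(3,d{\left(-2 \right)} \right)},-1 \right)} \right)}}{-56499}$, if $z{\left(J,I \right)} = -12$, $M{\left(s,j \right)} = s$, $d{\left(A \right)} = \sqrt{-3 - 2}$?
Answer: $- \frac{25}{56499} \approx -0.00044249$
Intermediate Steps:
$d{\left(A \right)} = i \sqrt{5}$ ($d{\left(A \right)} = \sqrt{-5} = i \sqrt{5}$)
$Q{\left(b \right)} = 25$
$\frac{Q{\left(z{\left(M{\left(3,d{\left(-2 \right)} \right)},-1 \right)} \right)}}{-56499} = \frac{25}{-56499} = 25 \left(- \frac{1}{56499}\right) = - \frac{25}{56499}$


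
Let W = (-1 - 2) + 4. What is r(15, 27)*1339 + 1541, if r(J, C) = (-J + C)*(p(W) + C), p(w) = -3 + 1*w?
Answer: 403241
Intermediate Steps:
W = 1 (W = -3 + 4 = 1)
p(w) = -3 + w
r(J, C) = (-2 + C)*(C - J) (r(J, C) = (-J + C)*((-3 + 1) + C) = (C - J)*(-2 + C) = (-2 + C)*(C - J))
r(15, 27)*1339 + 1541 = (27**2 - 2*27 + 2*15 - 1*27*15)*1339 + 1541 = (729 - 54 + 30 - 405)*1339 + 1541 = 300*1339 + 1541 = 401700 + 1541 = 403241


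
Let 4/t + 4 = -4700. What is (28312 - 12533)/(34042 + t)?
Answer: 18556104/40033391 ≈ 0.46352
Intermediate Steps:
t = -1/1176 (t = 4/(-4 - 4700) = 4/(-4704) = 4*(-1/4704) = -1/1176 ≈ -0.00085034)
(28312 - 12533)/(34042 + t) = (28312 - 12533)/(34042 - 1/1176) = 15779/(40033391/1176) = 15779*(1176/40033391) = 18556104/40033391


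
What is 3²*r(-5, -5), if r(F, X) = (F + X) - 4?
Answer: -126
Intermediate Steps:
r(F, X) = -4 + F + X
3²*r(-5, -5) = 3²*(-4 - 5 - 5) = 9*(-14) = -126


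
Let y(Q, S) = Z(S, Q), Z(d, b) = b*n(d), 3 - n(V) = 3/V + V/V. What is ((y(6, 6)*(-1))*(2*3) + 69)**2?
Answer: 225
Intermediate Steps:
n(V) = 2 - 3/V (n(V) = 3 - (3/V + V/V) = 3 - (3/V + 1) = 3 - (1 + 3/V) = 3 + (-1 - 3/V) = 2 - 3/V)
Z(d, b) = b*(2 - 3/d)
y(Q, S) = Q*(-3 + 2*S)/S
((y(6, 6)*(-1))*(2*3) + 69)**2 = (((6*(-3 + 2*6)/6)*(-1))*(2*3) + 69)**2 = (((6*(1/6)*(-3 + 12))*(-1))*6 + 69)**2 = (((6*(1/6)*9)*(-1))*6 + 69)**2 = ((9*(-1))*6 + 69)**2 = (-9*6 + 69)**2 = (-54 + 69)**2 = 15**2 = 225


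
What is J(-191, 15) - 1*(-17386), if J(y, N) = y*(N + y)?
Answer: 51002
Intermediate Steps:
J(-191, 15) - 1*(-17386) = -191*(15 - 191) - 1*(-17386) = -191*(-176) + 17386 = 33616 + 17386 = 51002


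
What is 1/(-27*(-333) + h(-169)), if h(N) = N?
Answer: 1/8822 ≈ 0.00011335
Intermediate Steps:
1/(-27*(-333) + h(-169)) = 1/(-27*(-333) - 169) = 1/(8991 - 169) = 1/8822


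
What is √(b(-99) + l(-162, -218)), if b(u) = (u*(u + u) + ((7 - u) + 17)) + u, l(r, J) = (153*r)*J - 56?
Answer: √5422918 ≈ 2328.7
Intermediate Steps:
l(r, J) = -56 + 153*J*r (l(r, J) = 153*J*r - 56 = -56 + 153*J*r)
b(u) = 24 + 2*u² (b(u) = (u*(2*u) + (24 - u)) + u = (2*u² + (24 - u)) + u = (24 - u + 2*u²) + u = 24 + 2*u²)
√(b(-99) + l(-162, -218)) = √((24 + 2*(-99)²) + (-56 + 153*(-218)*(-162))) = √((24 + 2*9801) + (-56 + 5403348)) = √((24 + 19602) + 5403292) = √(19626 + 5403292) = √5422918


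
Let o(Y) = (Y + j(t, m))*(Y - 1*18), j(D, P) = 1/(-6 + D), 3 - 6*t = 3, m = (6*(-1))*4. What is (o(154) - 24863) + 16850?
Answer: 38725/3 ≈ 12908.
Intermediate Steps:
m = -24 (m = -6*4 = -24)
t = 0 (t = 1/2 - 1/6*3 = 1/2 - 1/2 = 0)
o(Y) = (-18 + Y)*(-1/6 + Y) (o(Y) = (Y + 1/(-6 + 0))*(Y - 1*18) = (Y + 1/(-6))*(Y - 18) = (Y - 1/6)*(-18 + Y) = (-1/6 + Y)*(-18 + Y) = (-18 + Y)*(-1/6 + Y))
(o(154) - 24863) + 16850 = ((3 + 154**2 - 109/6*154) - 24863) + 16850 = ((3 + 23716 - 8393/3) - 24863) + 16850 = (62764/3 - 24863) + 16850 = -11825/3 + 16850 = 38725/3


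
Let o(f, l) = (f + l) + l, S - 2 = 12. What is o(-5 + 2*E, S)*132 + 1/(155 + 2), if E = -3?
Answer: 352309/157 ≈ 2244.0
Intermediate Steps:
S = 14 (S = 2 + 12 = 14)
o(f, l) = f + 2*l
o(-5 + 2*E, S)*132 + 1/(155 + 2) = ((-5 + 2*(-3)) + 2*14)*132 + 1/(155 + 2) = ((-5 - 6) + 28)*132 + 1/157 = (-11 + 28)*132 + 1/157 = 17*132 + 1/157 = 2244 + 1/157 = 352309/157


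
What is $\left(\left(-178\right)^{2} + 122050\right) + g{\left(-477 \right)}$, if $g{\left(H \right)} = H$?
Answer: $153257$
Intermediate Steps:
$\left(\left(-178\right)^{2} + 122050\right) + g{\left(-477 \right)} = \left(\left(-178\right)^{2} + 122050\right) - 477 = \left(31684 + 122050\right) - 477 = 153734 - 477 = 153257$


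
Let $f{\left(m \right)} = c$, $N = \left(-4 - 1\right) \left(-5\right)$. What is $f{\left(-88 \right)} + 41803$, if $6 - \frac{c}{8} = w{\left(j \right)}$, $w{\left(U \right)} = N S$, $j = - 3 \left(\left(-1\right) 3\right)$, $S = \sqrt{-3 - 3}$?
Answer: $41851 - 200 i \sqrt{6} \approx 41851.0 - 489.9 i$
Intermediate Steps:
$S = i \sqrt{6}$ ($S = \sqrt{-6} = i \sqrt{6} \approx 2.4495 i$)
$j = 9$ ($j = \left(-3\right) \left(-3\right) = 9$)
$N = 25$ ($N = \left(-5\right) \left(-5\right) = 25$)
$w{\left(U \right)} = 25 i \sqrt{6}$
$c = 48 - 200 i \sqrt{6}$ ($c = 48 - 8 \cdot 25 i \sqrt{6} = 48 - 200 i \sqrt{6} \approx 48.0 - 489.9 i$)
$f{\left(m \right)} = 48 - 200 i \sqrt{6}$
$f{\left(-88 \right)} + 41803 = \left(48 - 200 i \sqrt{6}\right) + 41803 = 41851 - 200 i \sqrt{6}$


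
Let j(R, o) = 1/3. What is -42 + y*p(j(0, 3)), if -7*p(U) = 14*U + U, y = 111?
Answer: -849/7 ≈ -121.29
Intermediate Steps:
j(R, o) = ⅓
p(U) = -15*U/7 (p(U) = -(14*U + U)/7 = -15*U/7)
-42 + y*p(j(0, 3)) = -42 + 111*(-15/7*⅓) = -42 + 111*(-5/7) = -42 - 555/7 = -849/7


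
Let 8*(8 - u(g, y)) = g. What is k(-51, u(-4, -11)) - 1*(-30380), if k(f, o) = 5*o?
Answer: 60845/2 ≈ 30423.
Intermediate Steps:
u(g, y) = 8 - g/8
k(-51, u(-4, -11)) - 1*(-30380) = 5*(8 - 1/8*(-4)) - 1*(-30380) = 5*(8 + 1/2) + 30380 = 5*(17/2) + 30380 = 85/2 + 30380 = 60845/2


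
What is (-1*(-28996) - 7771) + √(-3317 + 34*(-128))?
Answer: 21225 + I*√7669 ≈ 21225.0 + 87.573*I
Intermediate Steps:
(-1*(-28996) - 7771) + √(-3317 + 34*(-128)) = (28996 - 7771) + √(-3317 - 4352) = 21225 + √(-7669) = 21225 + I*√7669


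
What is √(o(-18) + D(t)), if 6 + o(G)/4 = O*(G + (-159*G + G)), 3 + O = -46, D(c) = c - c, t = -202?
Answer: 8*I*√8655 ≈ 744.26*I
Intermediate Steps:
D(c) = 0
O = -49 (O = -3 - 46 = -49)
o(G) = -24 + 30772*G (o(G) = -24 + 4*(-49*(G + (-159*G + G))) = -24 + 4*(-49*(G - 158*G)) = -24 + 4*(-(-7693)*G) = -24 + 4*(7693*G) = -24 + 30772*G)
√(o(-18) + D(t)) = √((-24 + 30772*(-18)) + 0) = √((-24 - 553896) + 0) = √(-553920 + 0) = √(-553920) = 8*I*√8655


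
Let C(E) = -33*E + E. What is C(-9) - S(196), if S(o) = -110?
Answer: 398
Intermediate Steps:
C(E) = -32*E
C(-9) - S(196) = -32*(-9) - 1*(-110) = 288 + 110 = 398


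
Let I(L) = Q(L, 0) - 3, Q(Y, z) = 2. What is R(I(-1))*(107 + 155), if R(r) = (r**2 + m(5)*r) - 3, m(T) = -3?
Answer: 262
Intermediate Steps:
I(L) = -1 (I(L) = 2 - 3 = -1)
R(r) = -3 + r**2 - 3*r (R(r) = (r**2 - 3*r) - 3 = -3 + r**2 - 3*r)
R(I(-1))*(107 + 155) = (-3 + (-1)**2 - 3*(-1))*(107 + 155) = (-3 + 1 + 3)*262 = 1*262 = 262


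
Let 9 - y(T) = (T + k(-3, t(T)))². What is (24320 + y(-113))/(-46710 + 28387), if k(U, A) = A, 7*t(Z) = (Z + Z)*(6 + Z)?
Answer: 545946760/897827 ≈ 608.08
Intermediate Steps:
t(Z) = 2*Z*(6 + Z)/7 (t(Z) = ((Z + Z)*(6 + Z))/7 = ((2*Z)*(6 + Z))/7 = (2*Z*(6 + Z))/7 = 2*Z*(6 + Z)/7)
y(T) = 9 - (T + 2*T*(6 + T)/7)²
(24320 + y(-113))/(-46710 + 28387) = (24320 + (9 - 1/49*(-113)²*(19 + 2*(-113))²))/(-46710 + 28387) = (24320 + (9 - 1/49*12769*(19 - 226)²))/(-18323) = (24320 + (9 - 1/49*12769*(-207)²))*(-1/18323) = (24320 + (9 - 1/49*12769*42849))*(-1/18323) = (24320 + (9 - 547138881/49))*(-1/18323) = (24320 - 547138440/49)*(-1/18323) = -545946760/49*(-1/18323) = 545946760/897827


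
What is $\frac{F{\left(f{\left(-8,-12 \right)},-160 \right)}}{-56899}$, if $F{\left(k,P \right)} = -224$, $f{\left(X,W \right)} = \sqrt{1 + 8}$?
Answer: $\frac{224}{56899} \approx 0.0039368$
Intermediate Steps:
$f{\left(X,W \right)} = 3$ ($f{\left(X,W \right)} = \sqrt{9} = 3$)
$\frac{F{\left(f{\left(-8,-12 \right)},-160 \right)}}{-56899} = - \frac{224}{-56899} = \left(-224\right) \left(- \frac{1}{56899}\right) = \frac{224}{56899}$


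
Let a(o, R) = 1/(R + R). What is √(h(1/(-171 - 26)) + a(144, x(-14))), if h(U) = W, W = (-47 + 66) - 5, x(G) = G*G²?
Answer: √537817/196 ≈ 3.7416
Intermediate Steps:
x(G) = G³
a(o, R) = 1/(2*R)
W = 14 (W = 19 - 5 = 14)
h(U) = 14
√(h(1/(-171 - 26)) + a(144, x(-14))) = √(14 + 1/(2*((-14)³))) = √(14 + (½)/(-2744)) = √(14 + (½)*(-1/2744)) = √(14 - 1/5488) = √(76831/5488) = √537817/196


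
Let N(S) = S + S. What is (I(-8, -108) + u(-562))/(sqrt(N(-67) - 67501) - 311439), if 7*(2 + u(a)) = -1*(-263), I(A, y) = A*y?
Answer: -217903487/75440025388 - 6297*I*sqrt(835)/75440025388 ≈ -0.0028884 - 2.412e-6*I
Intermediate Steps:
u(a) = 249/7 (u(a) = -2 + (-1*(-263))/7 = -2 + (1/7)*263 = -2 + 263/7 = 249/7)
N(S) = 2*S
(I(-8, -108) + u(-562))/(sqrt(N(-67) - 67501) - 311439) = (-8*(-108) + 249/7)/(sqrt(2*(-67) - 67501) - 311439) = (864 + 249/7)/(sqrt(-134 - 67501) - 311439) = 6297/(7*(sqrt(-67635) - 311439)) = 6297/(7*(9*I*sqrt(835) - 311439)) = 6297/(7*(-311439 + 9*I*sqrt(835)))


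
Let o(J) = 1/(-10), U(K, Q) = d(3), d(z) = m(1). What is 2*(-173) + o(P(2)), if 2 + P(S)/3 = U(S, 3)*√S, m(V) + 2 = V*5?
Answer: -3461/10 ≈ -346.10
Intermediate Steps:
m(V) = -2 + 5*V (m(V) = -2 + V*5 = -2 + 5*V)
d(z) = 3 (d(z) = -2 + 5*1 = -2 + 5 = 3)
U(K, Q) = 3
P(S) = -6 + 9*√S (P(S) = -6 + 3*(3*√S) = -6 + 9*√S)
o(J) = -⅒
2*(-173) + o(P(2)) = 2*(-173) - ⅒ = -346 - ⅒ = -3461/10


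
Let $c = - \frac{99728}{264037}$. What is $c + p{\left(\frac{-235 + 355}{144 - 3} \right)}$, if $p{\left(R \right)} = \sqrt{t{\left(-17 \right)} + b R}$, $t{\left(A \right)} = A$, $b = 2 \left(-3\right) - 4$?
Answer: $- \frac{99728}{264037} + \frac{i \sqrt{56353}}{47} \approx -0.3777 + 5.0508 i$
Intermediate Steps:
$b = -10$ ($b = -6 - 4 = -10$)
$c = - \frac{99728}{264037}$ ($c = \left(-99728\right) \frac{1}{264037} = - \frac{99728}{264037} \approx -0.3777$)
$p{\left(R \right)} = \sqrt{-17 - 10 R}$
$c + p{\left(\frac{-235 + 355}{144 - 3} \right)} = - \frac{99728}{264037} + \sqrt{-17 - 10 \frac{-235 + 355}{144 - 3}} = - \frac{99728}{264037} + \sqrt{-17 - 10 \cdot \frac{120}{141}} = - \frac{99728}{264037} + \sqrt{-17 - 10 \cdot 120 \cdot \frac{1}{141}} = - \frac{99728}{264037} + \sqrt{-17 - \frac{400}{47}} = - \frac{99728}{264037} + \sqrt{- \frac{1199}{47}} = - \frac{99728}{264037} + \frac{i \sqrt{56353}}{47}$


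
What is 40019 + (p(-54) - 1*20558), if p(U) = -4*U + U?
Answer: 19623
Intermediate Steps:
p(U) = -3*U
40019 + (p(-54) - 1*20558) = 40019 + (-3*(-54) - 1*20558) = 40019 + (162 - 20558) = 40019 - 20396 = 19623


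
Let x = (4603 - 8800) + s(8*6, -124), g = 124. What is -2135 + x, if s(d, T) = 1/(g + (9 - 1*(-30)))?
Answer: -1032115/163 ≈ -6332.0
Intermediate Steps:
s(d, T) = 1/163 (s(d, T) = 1/(124 + (9 - 1*(-30))) = 1/(124 + (9 + 30)) = 1/(124 + 39) = 1/163)
x = -684110/163 (x = (4603 - 8800) + 1/163 = -4197 + 1/163 = -684110/163 ≈ -4197.0)
-2135 + x = -2135 - 684110/163 = -1032115/163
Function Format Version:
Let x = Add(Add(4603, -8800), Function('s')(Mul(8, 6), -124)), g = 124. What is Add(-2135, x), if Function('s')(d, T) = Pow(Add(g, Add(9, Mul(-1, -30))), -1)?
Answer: Rational(-1032115, 163) ≈ -6332.0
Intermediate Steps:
Function('s')(d, T) = Rational(1, 163) (Function('s')(d, T) = Pow(Add(124, Add(9, Mul(-1, -30))), -1) = Pow(Add(124, Add(9, 30)), -1) = Pow(Add(124, 39), -1) = Pow(163, -1) = Rational(1, 163))
x = Rational(-684110, 163) (x = Add(Add(4603, -8800), Rational(1, 163)) = Add(-4197, Rational(1, 163)) = Rational(-684110, 163) ≈ -4197.0)
Add(-2135, x) = Add(-2135, Rational(-684110, 163)) = Rational(-1032115, 163)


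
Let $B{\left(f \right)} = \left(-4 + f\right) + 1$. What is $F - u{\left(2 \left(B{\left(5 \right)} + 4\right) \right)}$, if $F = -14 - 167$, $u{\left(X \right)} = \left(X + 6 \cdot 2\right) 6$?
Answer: $-325$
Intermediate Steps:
$B{\left(f \right)} = -3 + f$
$u{\left(X \right)} = 72 + 6 X$ ($u{\left(X \right)} = \left(X + 12\right) 6 = \left(12 + X\right) 6 = 72 + 6 X$)
$F = -181$ ($F = -14 - 167 = -181$)
$F - u{\left(2 \left(B{\left(5 \right)} + 4\right) \right)} = -181 - \left(72 + 6 \cdot 2 \left(\left(-3 + 5\right) + 4\right)\right) = -181 - \left(72 + 6 \cdot 2 \left(2 + 4\right)\right) = -181 - \left(72 + 6 \cdot 2 \cdot 6\right) = -181 - \left(72 + 6 \cdot 12\right) = -181 - \left(72 + 72\right) = -181 - 144 = -325$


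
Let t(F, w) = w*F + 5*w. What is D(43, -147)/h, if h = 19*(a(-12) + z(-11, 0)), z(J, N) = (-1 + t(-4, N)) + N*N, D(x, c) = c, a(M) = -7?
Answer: 147/152 ≈ 0.96710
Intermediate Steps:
t(F, w) = 5*w + F*w (t(F, w) = F*w + 5*w = 5*w + F*w)
z(J, N) = -1 + N + N**2 (z(J, N) = (-1 + N*(5 - 4)) + N*N = (-1 + N*1) + N**2 = (-1 + N) + N**2 = -1 + N + N**2)
h = -152 (h = 19*(-7 + (-1 + 0 + 0**2)) = 19*(-7 + (-1 + 0 + 0)) = 19*(-7 - 1) = 19*(-8) = -152)
D(43, -147)/h = -147/(-152) = -147*(-1/152) = 147/152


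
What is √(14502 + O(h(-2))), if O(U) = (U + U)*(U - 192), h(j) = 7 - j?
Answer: 2*√2802 ≈ 105.87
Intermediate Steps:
O(U) = 2*U*(-192 + U) (O(U) = (2*U)*(-192 + U) = 2*U*(-192 + U))
√(14502 + O(h(-2))) = √(14502 + 2*(7 - 1*(-2))*(-192 + (7 - 1*(-2)))) = √(14502 + 2*(7 + 2)*(-192 + (7 + 2))) = √(14502 + 2*9*(-192 + 9)) = √(14502 + 2*9*(-183)) = √(14502 - 3294) = √11208 = 2*√2802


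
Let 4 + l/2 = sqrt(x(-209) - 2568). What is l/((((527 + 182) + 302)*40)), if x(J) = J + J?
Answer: -1/5055 + I*sqrt(2986)/20220 ≈ -0.00019782 + 0.0027025*I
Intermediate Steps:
x(J) = 2*J
l = -8 + 2*I*sqrt(2986) (l = -8 + 2*sqrt(2*(-209) - 2568) = -8 + 2*sqrt(-418 - 2568) = -8 + 2*sqrt(-2986) = -8 + 2*(I*sqrt(2986)) = -8 + 2*I*sqrt(2986) ≈ -8.0 + 109.29*I)
l/((((527 + 182) + 302)*40)) = (-8 + 2*I*sqrt(2986))/((((527 + 182) + 302)*40)) = (-8 + 2*I*sqrt(2986))/(((709 + 302)*40)) = (-8 + 2*I*sqrt(2986))/((1011*40)) = (-8 + 2*I*sqrt(2986))/40440 = (-8 + 2*I*sqrt(2986))*(1/40440) = -1/5055 + I*sqrt(2986)/20220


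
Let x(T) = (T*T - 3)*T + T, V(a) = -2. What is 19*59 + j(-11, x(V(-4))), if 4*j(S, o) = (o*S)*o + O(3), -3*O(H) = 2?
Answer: 6461/6 ≈ 1076.8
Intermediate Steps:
O(H) = -⅔ (O(H) = -⅓*2 = -⅔)
x(T) = T + T*(-3 + T²) (x(T) = (T² - 3)*T + T = (-3 + T²)*T + T = T*(-3 + T²) + T = T + T*(-3 + T²))
j(S, o) = -⅙ + S*o²/4 (j(S, o) = ((o*S)*o - ⅔)/4 = ((S*o)*o - ⅔)/4 = (S*o² - ⅔)/4 = (-⅔ + S*o²)/4 = -⅙ + S*o²/4)
19*59 + j(-11, x(V(-4))) = 19*59 + (-⅙ + (¼)*(-11)*(-2*(-2 + (-2)²))²) = 1121 + (-⅙ + (¼)*(-11)*(-2*(-2 + 4))²) = 1121 + (-⅙ + (¼)*(-11)*(-2*2)²) = 1121 + (-⅙ + (¼)*(-11)*(-4)²) = 1121 + (-⅙ + (¼)*(-11)*16) = 1121 + (-⅙ - 44) = 1121 - 265/6 = 6461/6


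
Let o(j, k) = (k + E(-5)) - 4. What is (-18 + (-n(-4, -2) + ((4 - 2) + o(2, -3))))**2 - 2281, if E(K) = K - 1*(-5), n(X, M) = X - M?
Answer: -1840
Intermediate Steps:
E(K) = 5 + K (E(K) = K + 5 = 5 + K)
o(j, k) = -4 + k (o(j, k) = (k + (5 - 5)) - 4 = (k + 0) - 4 = k - 4 = -4 + k)
(-18 + (-n(-4, -2) + ((4 - 2) + o(2, -3))))**2 - 2281 = (-18 + (-(-4 - 1*(-2)) + ((4 - 2) + (-4 - 3))))**2 - 2281 = (-18 + (-(-4 + 2) + (2 - 7)))**2 - 2281 = (-18 + (-1*(-2) - 5))**2 - 2281 = (-18 + (2 - 5))**2 - 2281 = (-18 - 3)**2 - 2281 = (-21)**2 - 2281 = 441 - 2281 = -1840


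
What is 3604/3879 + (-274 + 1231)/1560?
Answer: 3111481/2017080 ≈ 1.5426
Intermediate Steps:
3604/3879 + (-274 + 1231)/1560 = 3604*(1/3879) + 957*(1/1560) = 3604/3879 + 319/520 = 3111481/2017080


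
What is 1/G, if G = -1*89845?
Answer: -1/89845 ≈ -1.1130e-5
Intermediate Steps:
G = -89845
1/G = 1/(-89845) = -1/89845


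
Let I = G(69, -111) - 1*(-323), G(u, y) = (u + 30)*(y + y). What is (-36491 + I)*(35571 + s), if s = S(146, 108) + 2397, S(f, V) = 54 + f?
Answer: -2219316528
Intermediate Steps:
G(u, y) = 2*y*(30 + u) (G(u, y) = (30 + u)*(2*y) = 2*y*(30 + u))
s = 2597 (s = (54 + 146) + 2397 = 200 + 2397 = 2597)
I = -21655 (I = 2*(-111)*(30 + 69) - 1*(-323) = 2*(-111)*99 + 323 = -21978 + 323 = -21655)
(-36491 + I)*(35571 + s) = (-36491 - 21655)*(35571 + 2597) = -58146*38168 = -2219316528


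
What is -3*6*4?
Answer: -72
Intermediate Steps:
-3*6*4 = -18*4 = -72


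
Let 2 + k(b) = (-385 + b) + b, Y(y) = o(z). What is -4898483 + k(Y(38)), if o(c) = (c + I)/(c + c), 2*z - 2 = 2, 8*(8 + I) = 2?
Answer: -39190983/8 ≈ -4.8989e+6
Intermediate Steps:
I = -31/4 (I = -8 + (⅛)*2 = -8 + ¼ = -31/4 ≈ -7.7500)
z = 2 (z = 1 + (½)*2 = 1 + 1 = 2)
o(c) = (-31/4 + c)/(2*c) (o(c) = (c - 31/4)/(c + c) = (-31/4 + c)/((2*c)) = (-31/4 + c)*(1/(2*c)) = (-31/4 + c)/(2*c))
Y(y) = -23/16 (Y(y) = (⅛)*(-31 + 4*2)/2 = (⅛)*(½)*(-31 + 8) = (⅛)*(½)*(-23) = -23/16)
k(b) = -387 + 2*b (k(b) = -2 + ((-385 + b) + b) = -2 + (-385 + 2*b) = -387 + 2*b)
-4898483 + k(Y(38)) = -4898483 + (-387 + 2*(-23/16)) = -4898483 + (-387 - 23/8) = -4898483 - 3119/8 = -39190983/8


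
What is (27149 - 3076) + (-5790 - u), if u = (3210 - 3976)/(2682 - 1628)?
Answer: 9635524/527 ≈ 18284.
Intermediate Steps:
u = -383/527 (u = -766/1054 = -766*1/1054 = -383/527 ≈ -0.72676)
(27149 - 3076) + (-5790 - u) = (27149 - 3076) + (-5790 - 1*(-383/527)) = 24073 + (-5790 + 383/527) = 24073 - 3050947/527 = 9635524/527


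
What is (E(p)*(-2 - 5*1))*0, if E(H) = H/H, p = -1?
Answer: 0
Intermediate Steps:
E(H) = 1
(E(p)*(-2 - 5*1))*0 = (1*(-2 - 5*1))*0 = (1*(-2 - 5))*0 = (1*(-7))*0 = -7*0 = 0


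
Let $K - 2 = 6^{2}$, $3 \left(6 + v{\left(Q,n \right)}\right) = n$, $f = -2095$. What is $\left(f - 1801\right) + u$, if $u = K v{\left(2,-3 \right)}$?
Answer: $-4162$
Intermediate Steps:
$v{\left(Q,n \right)} = -6 + \frac{n}{3}$
$K = 38$ ($K = 2 + 6^{2} = 2 + 36 = 38$)
$u = -266$ ($u = 38 \left(-6 + \frac{1}{3} \left(-3\right)\right) = 38 \left(-6 - 1\right) = 38 \left(-7\right) = -266$)
$\left(f - 1801\right) + u = \left(-2095 - 1801\right) - 266 = -3896 - 266 = -4162$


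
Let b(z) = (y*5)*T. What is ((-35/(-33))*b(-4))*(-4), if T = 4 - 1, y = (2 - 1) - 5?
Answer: 2800/11 ≈ 254.55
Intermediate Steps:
y = -4 (y = 1 - 5 = -4)
T = 3
b(z) = -60 (b(z) = -4*5*3 = -20*3 = -60)
((-35/(-33))*b(-4))*(-4) = (-35/(-33)*(-60))*(-4) = (-35*(-1/33)*(-60))*(-4) = ((35/33)*(-60))*(-4) = -700/11*(-4) = 2800/11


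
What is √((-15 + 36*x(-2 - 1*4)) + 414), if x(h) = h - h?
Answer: √399 ≈ 19.975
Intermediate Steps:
x(h) = 0
√((-15 + 36*x(-2 - 1*4)) + 414) = √((-15 + 36*0) + 414) = √((-15 + 0) + 414) = √(-15 + 414) = √399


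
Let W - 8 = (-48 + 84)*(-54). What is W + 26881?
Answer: 24945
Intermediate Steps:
W = -1936 (W = 8 + (-48 + 84)*(-54) = 8 + 36*(-54) = 8 - 1944 = -1936)
W + 26881 = -1936 + 26881 = 24945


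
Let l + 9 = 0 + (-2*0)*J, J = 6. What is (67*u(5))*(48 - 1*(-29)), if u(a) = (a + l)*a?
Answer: -103180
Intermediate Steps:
l = -9 (l = -9 + (0 - 2*0*6) = -9 + (0 + 0*6) = -9 + (0 + 0) = -9 + 0 = -9)
u(a) = a*(-9 + a) (u(a) = (a - 9)*a = (-9 + a)*a = a*(-9 + a))
(67*u(5))*(48 - 1*(-29)) = (67*(5*(-9 + 5)))*(48 - 1*(-29)) = (67*(5*(-4)))*(48 + 29) = (67*(-20))*77 = -1340*77 = -103180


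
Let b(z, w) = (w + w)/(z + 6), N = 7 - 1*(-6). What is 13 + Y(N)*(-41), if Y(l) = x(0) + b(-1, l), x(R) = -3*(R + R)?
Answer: -1001/5 ≈ -200.20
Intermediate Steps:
N = 13 (N = 7 + 6 = 13)
b(z, w) = 2*w/(6 + z) (b(z, w) = (2*w)/(6 + z) = 2*w/(6 + z))
x(R) = -6*R
Y(l) = 2*l/5 (Y(l) = -6*0 + 2*l/(6 - 1) = 0 + 2*l/5 = 2*l/5)
13 + Y(N)*(-41) = 13 + ((⅖)*13)*(-41) = 13 + (26/5)*(-41) = 13 - 1066/5 = -1001/5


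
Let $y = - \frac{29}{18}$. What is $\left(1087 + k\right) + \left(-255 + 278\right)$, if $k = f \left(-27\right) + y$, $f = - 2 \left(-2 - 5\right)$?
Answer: $\frac{13147}{18} \approx 730.39$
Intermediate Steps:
$y = - \frac{29}{18}$ ($y = \left(-29\right) \frac{1}{18} = - \frac{29}{18} \approx -1.6111$)
$f = 14$ ($f = \left(-2\right) \left(-7\right) = 14$)
$k = - \frac{6833}{18}$ ($k = 14 \left(-27\right) - \frac{29}{18} = -378 - \frac{29}{18} = - \frac{6833}{18} \approx -379.61$)
$\left(1087 + k\right) + \left(-255 + 278\right) = \left(1087 - \frac{6833}{18}\right) + \left(-255 + 278\right) = \frac{12733}{18} + 23 = \frac{13147}{18}$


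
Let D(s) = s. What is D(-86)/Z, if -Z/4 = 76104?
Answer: 43/152208 ≈ 0.00028251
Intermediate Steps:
Z = -304416 (Z = -4*76104 = -304416)
D(-86)/Z = -86/(-304416) = -86*(-1/304416) = 43/152208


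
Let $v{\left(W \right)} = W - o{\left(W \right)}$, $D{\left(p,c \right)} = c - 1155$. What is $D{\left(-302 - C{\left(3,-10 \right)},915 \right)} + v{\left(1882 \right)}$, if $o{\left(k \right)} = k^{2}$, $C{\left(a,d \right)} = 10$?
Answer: $-3540282$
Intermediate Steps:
$D{\left(p,c \right)} = -1155 + c$ ($D{\left(p,c \right)} = c - 1155 = -1155 + c$)
$v{\left(W \right)} = W - W^{2}$
$D{\left(-302 - C{\left(3,-10 \right)},915 \right)} + v{\left(1882 \right)} = \left(-1155 + 915\right) + 1882 \left(1 - 1882\right) = -240 + 1882 \left(1 - 1882\right) = -240 + 1882 \left(-1881\right) = -240 - 3540042 = -3540282$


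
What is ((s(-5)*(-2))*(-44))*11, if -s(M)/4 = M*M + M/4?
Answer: -91960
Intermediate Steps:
s(M) = -M - 4*M² (s(M) = -4*(M*M + M/4) = -4*(M² + M*(¼)) = -4*(M² + M/4) = -M - 4*M²)
((s(-5)*(-2))*(-44))*11 = ((-1*(-5)*(1 + 4*(-5))*(-2))*(-44))*11 = ((-1*(-5)*(1 - 20)*(-2))*(-44))*11 = ((-1*(-5)*(-19)*(-2))*(-44))*11 = (-95*(-2)*(-44))*11 = (190*(-44))*11 = -8360*11 = -91960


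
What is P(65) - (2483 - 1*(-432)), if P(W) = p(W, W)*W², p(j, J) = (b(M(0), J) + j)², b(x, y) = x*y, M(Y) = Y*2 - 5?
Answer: 285607085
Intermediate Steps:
M(Y) = -5 + 2*Y (M(Y) = 2*Y - 5 = -5 + 2*Y)
p(j, J) = (j - 5*J)² (p(j, J) = ((-5 + 2*0)*J + j)² = ((-5 + 0)*J + j)² = (-5*J + j)² = (j - 5*J)²)
P(W) = 16*W⁴ (P(W) = (-W + 5*W)²*W² = (4*W)²*W² = (16*W²)*W² = 16*W⁴)
P(65) - (2483 - 1*(-432)) = 16*65⁴ - (2483 - 1*(-432)) = 16*17850625 - (2483 + 432) = 285610000 - 1*2915 = 285610000 - 2915 = 285607085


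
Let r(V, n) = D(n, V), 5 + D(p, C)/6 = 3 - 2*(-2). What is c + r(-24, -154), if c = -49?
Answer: -37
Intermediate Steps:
D(p, C) = 12 (D(p, C) = -30 + 6*(3 - 2*(-2)) = -30 + 6*(3 + 4) = -30 + 6*7 = -30 + 42 = 12)
r(V, n) = 12
c + r(-24, -154) = -49 + 12 = -37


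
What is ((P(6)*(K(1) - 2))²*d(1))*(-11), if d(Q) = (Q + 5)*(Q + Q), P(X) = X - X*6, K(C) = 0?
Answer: -475200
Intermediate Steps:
P(X) = -5*X (P(X) = X - 6*X = -5*X)
d(Q) = 2*Q*(5 + Q) (d(Q) = (5 + Q)*(2*Q) = 2*Q*(5 + Q))
((P(6)*(K(1) - 2))²*d(1))*(-11) = (((-5*6)*(0 - 2))²*(2*1*(5 + 1)))*(-11) = ((-30*(-2))²*(2*1*6))*(-11) = (60²*12)*(-11) = (3600*12)*(-11) = 43200*(-11) = -475200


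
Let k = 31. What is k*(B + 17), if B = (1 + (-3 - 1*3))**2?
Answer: 1302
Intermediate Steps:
B = 25 (B = (1 + (-3 - 3))**2 = (1 - 6)**2 = (-5)**2 = 25)
k*(B + 17) = 31*(25 + 17) = 31*42 = 1302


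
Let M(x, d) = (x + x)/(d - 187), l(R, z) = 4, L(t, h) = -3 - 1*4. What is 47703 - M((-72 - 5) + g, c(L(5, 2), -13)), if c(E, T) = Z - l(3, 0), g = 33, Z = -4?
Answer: 9301997/195 ≈ 47703.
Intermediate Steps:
L(t, h) = -7 (L(t, h) = -3 - 4 = -7)
c(E, T) = -8 (c(E, T) = -4 - 1*4 = -4 - 4 = -8)
M(x, d) = 2*x/(-187 + d) (M(x, d) = (2*x)/(-187 + d) = 2*x/(-187 + d))
47703 - M((-72 - 5) + g, c(L(5, 2), -13)) = 47703 - 2*((-72 - 5) + 33)/(-187 - 8) = 47703 - 2*(-77 + 33)/(-195) = 47703 - 2*(-44)*(-1)/195 = 47703 - 1*88/195 = 47703 - 88/195 = 9301997/195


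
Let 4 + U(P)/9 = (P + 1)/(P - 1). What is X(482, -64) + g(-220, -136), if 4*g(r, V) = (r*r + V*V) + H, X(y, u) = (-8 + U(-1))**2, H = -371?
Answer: 74269/4 ≈ 18567.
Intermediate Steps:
U(P) = -36 + 9*(1 + P)/(-1 + P) (U(P) = -36 + 9*((P + 1)/(P - 1)) = -36 + 9*((1 + P)/(-1 + P)) = -36 + 9*(1 + P)/(-1 + P))
X(y, u) = 1936 (X(y, u) = (-8 + 9*(5 - 3*(-1))/(-1 - 1))**2 = (-8 + 9*(5 + 3)/(-2))**2 = (-8 + 9*(-1/2)*8)**2 = (-8 - 36)**2 = (-44)**2 = 1936)
g(r, V) = -371/4 + V**2/4 + r**2/4 (g(r, V) = ((r*r + V*V) - 371)/4 = ((r**2 + V**2) - 371)/4 = ((V**2 + r**2) - 371)/4 = (-371 + V**2 + r**2)/4 = -371/4 + V**2/4 + r**2/4)
X(482, -64) + g(-220, -136) = 1936 + (-371/4 + (1/4)*(-136)**2 + (1/4)*(-220)**2) = 1936 + (-371/4 + (1/4)*18496 + (1/4)*48400) = 1936 + (-371/4 + 4624 + 12100) = 1936 + 66525/4 = 74269/4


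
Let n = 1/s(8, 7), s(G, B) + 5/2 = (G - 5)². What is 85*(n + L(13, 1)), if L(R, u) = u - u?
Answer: 170/13 ≈ 13.077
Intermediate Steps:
L(R, u) = 0
s(G, B) = -5/2 + (-5 + G)² (s(G, B) = -5/2 + (G - 5)² = -5/2 + (-5 + G)²)
n = 2/13 (n = 1/(-5/2 + (-5 + 8)²) = 1/(-5/2 + 3²) = 1/(-5/2 + 9) = 1/(13/2) = 2/13 ≈ 0.15385)
85*(n + L(13, 1)) = 85*(2/13 + 0) = 85*(2/13) = 170/13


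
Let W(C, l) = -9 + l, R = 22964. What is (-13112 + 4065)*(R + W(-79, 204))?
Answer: -209519473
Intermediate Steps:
(-13112 + 4065)*(R + W(-79, 204)) = (-13112 + 4065)*(22964 + (-9 + 204)) = -9047*(22964 + 195) = -9047*23159 = -209519473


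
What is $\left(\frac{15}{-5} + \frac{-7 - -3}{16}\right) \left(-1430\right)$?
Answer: $\frac{9295}{2} \approx 4647.5$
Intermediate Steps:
$\left(\frac{15}{-5} + \frac{-7 - -3}{16}\right) \left(-1430\right) = \left(15 \left(- \frac{1}{5}\right) + \left(-7 + 3\right) \frac{1}{16}\right) \left(-1430\right) = \left(-3 - \frac{1}{4}\right) \left(-1430\right) = \left(- \frac{13}{4}\right) \left(-1430\right) = \frac{9295}{2}$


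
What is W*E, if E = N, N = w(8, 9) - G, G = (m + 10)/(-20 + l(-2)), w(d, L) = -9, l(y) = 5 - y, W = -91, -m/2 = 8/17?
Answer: 12845/17 ≈ 755.59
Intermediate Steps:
m = -16/17 ≈ -0.94118
G = -154/221 (G = (-16/17 + 10)/(-20 + (5 - 1*(-2))) = 154/(17*(-20 + (5 + 2))) = 154/(17*(-20 + 7)) = (154/17)/(-13) = (154/17)*(-1/13) = -154/221 ≈ -0.69683)
N = -1835/221 (N = -9 - 1*(-154/221) = -9 + 154/221 = -1835/221 ≈ -8.3032)
E = -1835/221 ≈ -8.3032
W*E = -91*(-1835/221) = 12845/17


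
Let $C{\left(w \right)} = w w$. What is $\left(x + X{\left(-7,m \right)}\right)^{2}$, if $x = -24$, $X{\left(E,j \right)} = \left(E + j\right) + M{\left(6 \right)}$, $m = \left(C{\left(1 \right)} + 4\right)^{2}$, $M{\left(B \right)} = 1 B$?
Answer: $0$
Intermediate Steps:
$M{\left(B \right)} = B$
$C{\left(w \right)} = w^{2}$
$m = 25$ ($m = \left(1^{2} + 4\right)^{2} = \left(1 + 4\right)^{2} = 5^{2} = 25$)
$X{\left(E,j \right)} = 6 + E + j$ ($X{\left(E,j \right)} = \left(E + j\right) + 6 = 6 + E + j$)
$\left(x + X{\left(-7,m \right)}\right)^{2} = \left(-24 + \left(6 - 7 + 25\right)\right)^{2} = \left(-24 + 24\right)^{2} = 0^{2} = 0$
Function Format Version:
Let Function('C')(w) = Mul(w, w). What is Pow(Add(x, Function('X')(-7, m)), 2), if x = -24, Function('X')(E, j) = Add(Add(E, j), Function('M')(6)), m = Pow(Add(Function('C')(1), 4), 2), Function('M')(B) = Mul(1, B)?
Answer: 0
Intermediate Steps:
Function('M')(B) = B
Function('C')(w) = Pow(w, 2)
m = 25 (m = Pow(Add(Pow(1, 2), 4), 2) = Pow(Add(1, 4), 2) = Pow(5, 2) = 25)
Function('X')(E, j) = Add(6, E, j) (Function('X')(E, j) = Add(Add(E, j), 6) = Add(6, E, j))
Pow(Add(x, Function('X')(-7, m)), 2) = Pow(Add(-24, Add(6, -7, 25)), 2) = Pow(Add(-24, 24), 2) = Pow(0, 2) = 0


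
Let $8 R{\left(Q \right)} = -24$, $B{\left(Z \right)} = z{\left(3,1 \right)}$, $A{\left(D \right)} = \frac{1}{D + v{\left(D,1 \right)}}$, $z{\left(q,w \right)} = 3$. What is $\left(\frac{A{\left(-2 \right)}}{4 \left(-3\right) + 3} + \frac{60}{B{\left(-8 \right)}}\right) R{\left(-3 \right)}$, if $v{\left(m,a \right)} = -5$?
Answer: $- \frac{1261}{21} \approx -60.048$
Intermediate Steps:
$A{\left(D \right)} = \frac{1}{-5 + D}$ ($A{\left(D \right)} = \frac{1}{D - 5} = \frac{1}{-5 + D}$)
$B{\left(Z \right)} = 3$
$R{\left(Q \right)} = -3$ ($R{\left(Q \right)} = \frac{1}{8} \left(-24\right) = -3$)
$\left(\frac{A{\left(-2 \right)}}{4 \left(-3\right) + 3} + \frac{60}{B{\left(-8 \right)}}\right) R{\left(-3 \right)} = \left(\frac{1}{\left(-5 - 2\right) \left(4 \left(-3\right) + 3\right)} + \frac{60}{3}\right) \left(-3\right) = \left(\frac{1}{\left(-7\right) \left(-12 + 3\right)} + 60 \cdot \frac{1}{3}\right) \left(-3\right) = \left(- \frac{1}{7 \left(-9\right)} + 20\right) \left(-3\right) = \left(\left(- \frac{1}{7}\right) \left(- \frac{1}{9}\right) + 20\right) \left(-3\right) = \left(\frac{1}{63} + 20\right) \left(-3\right) = \frac{1261}{63} \left(-3\right) = - \frac{1261}{21}$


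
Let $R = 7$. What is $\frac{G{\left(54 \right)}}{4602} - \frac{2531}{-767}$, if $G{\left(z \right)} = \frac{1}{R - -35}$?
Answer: $\frac{637813}{193284} \approx 3.2999$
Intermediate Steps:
$G{\left(z \right)} = \frac{1}{42}$ ($G{\left(z \right)} = \frac{1}{7 - -35} = \frac{1}{7 + 35} = \frac{1}{42}$)
$\frac{G{\left(54 \right)}}{4602} - \frac{2531}{-767} = \frac{1}{42 \cdot 4602} - \frac{2531}{-767} = \frac{1}{42} \cdot \frac{1}{4602} - - \frac{2531}{767} = \frac{1}{193284} + \frac{2531}{767} = \frac{637813}{193284}$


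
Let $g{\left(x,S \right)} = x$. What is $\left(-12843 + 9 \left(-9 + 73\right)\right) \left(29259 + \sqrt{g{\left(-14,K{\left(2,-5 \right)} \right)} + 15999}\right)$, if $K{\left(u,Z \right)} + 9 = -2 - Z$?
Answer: $-358920153 - 12267 \sqrt{15985} \approx -3.6047 \cdot 10^{8}$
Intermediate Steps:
$K{\left(u,Z \right)} = -11 - Z$ ($K{\left(u,Z \right)} = -9 - \left(2 + Z\right) = -11 - Z$)
$\left(-12843 + 9 \left(-9 + 73\right)\right) \left(29259 + \sqrt{g{\left(-14,K{\left(2,-5 \right)} \right)} + 15999}\right) = \left(-12843 + 9 \left(-9 + 73\right)\right) \left(29259 + \sqrt{-14 + 15999}\right) = \left(-12843 + 9 \cdot 64\right) \left(29259 + \sqrt{15985}\right) = \left(-12843 + 576\right) \left(29259 + \sqrt{15985}\right) = - 12267 \left(29259 + \sqrt{15985}\right) = -358920153 - 12267 \sqrt{15985}$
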